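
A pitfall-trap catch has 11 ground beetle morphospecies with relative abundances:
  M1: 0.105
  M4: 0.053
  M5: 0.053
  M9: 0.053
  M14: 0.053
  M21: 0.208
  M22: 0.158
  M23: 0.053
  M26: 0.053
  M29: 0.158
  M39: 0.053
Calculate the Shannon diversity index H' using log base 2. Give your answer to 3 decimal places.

3.226

Each pᵢ log₂ pᵢ term (working shown to 5 dp, full precision carried): 0.105×(-3.25154)=-0.34141, 0.053×(-4.23786)=-0.22461, 0.053×(-4.23786)=-0.22461, 0.053×(-4.23786)=-0.22461, 0.053×(-4.23786)=-0.22461, 0.208×(-2.26534)=-0.47119, 0.158×(-2.66200)=-0.42060, 0.053×(-4.23786)=-0.22461, 0.053×(-4.23786)=-0.22461, 0.158×(-2.66200)=-0.42060, 0.053×(-4.23786)=-0.22461.
Sum = -3.22604, so H' = 3.226.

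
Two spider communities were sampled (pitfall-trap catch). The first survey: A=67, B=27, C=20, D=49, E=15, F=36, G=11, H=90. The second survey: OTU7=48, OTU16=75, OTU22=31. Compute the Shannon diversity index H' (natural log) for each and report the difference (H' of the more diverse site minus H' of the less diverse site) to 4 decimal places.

The first survey: N=315, proportions 0.212698, 0.085714, 0.063492, 0.155556, 0.047619, 0.114286, 0.034921, 0.285714, giving H' = 1.872246 (working shown to 6 dp, full precision carried).
The second survey: N=154, proportions 0.311688, 0.487013, 0.201299, giving H' = 1.036415.
Difference = |1.872246 − 1.036415| = 0.835831, i.e. 0.8358 to 4 decimal places.

0.8358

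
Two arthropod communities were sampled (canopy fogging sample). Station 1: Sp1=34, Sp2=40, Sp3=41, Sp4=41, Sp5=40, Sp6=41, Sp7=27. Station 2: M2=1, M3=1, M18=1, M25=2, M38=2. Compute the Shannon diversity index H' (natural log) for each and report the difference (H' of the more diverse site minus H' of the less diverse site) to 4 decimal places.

Station 1: N=264, proportions 0.128788, 0.151515, 0.155303, 0.155303, 0.151515, 0.155303, 0.102273, giving H' = 1.936693 (working shown to 6 dp, full precision carried).
Station 2: N=7, proportions 0.142857, 0.142857, 0.142857, 0.285714, 0.285714, giving H' = 1.549826.
Difference = |1.936693 − 1.549826| = 0.386867, i.e. 0.3869 to 4 decimal places.

0.3869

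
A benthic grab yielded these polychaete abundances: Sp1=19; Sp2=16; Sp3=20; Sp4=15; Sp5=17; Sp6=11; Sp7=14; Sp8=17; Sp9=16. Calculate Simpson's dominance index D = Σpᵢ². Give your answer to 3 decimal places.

Total N = 19+16+20+15+17+11+14+17+16 = 145, so the proportions are 0.13103, 0.11034, 0.13793, 0.10345, 0.11724, 0.07586, 0.09655, 0.11724, 0.11034 (working shown to 5 dp, full precision carried).
D = 0.13103² + 0.11034² + 0.13793² + 0.10345² + 0.11724² + 0.07586² + 0.09655² + 0.11724² + 0.11034² = 0.01717 + 0.01218 + 0.01902 + 0.01070 + 0.01375 + 0.00576 + 0.00932 + 0.01375 + 0.01218 = 0.11382.
To 3 decimal places, D = 0.114.

0.114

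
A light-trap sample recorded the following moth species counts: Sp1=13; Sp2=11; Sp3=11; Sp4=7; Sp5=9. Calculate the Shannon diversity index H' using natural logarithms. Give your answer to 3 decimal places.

Total N = 13+11+11+7+9 = 51, so the proportions are 0.2549, 0.21569, 0.21569, 0.13725, 0.17647 (working shown to 5 dp, full precision carried).
Each pᵢ ln pᵢ term: 0.2549×(-1.36688)=-0.34842, 0.21569×(-1.53393)=-0.33085, 0.21569×(-1.53393)=-0.33085, 0.13725×(-1.98592)=-0.27258, 0.17647×(-1.73460)=-0.30611.
Sum = -1.58880, so H' = 1.589.

1.589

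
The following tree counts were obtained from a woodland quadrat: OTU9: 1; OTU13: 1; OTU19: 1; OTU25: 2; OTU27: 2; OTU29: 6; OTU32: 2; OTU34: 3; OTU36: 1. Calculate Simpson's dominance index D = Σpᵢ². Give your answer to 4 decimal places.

Total N = 1+1+1+2+2+6+2+3+1 = 19, so the proportions are 0.052632, 0.052632, 0.052632, 0.105263, 0.105263, 0.315789, 0.105263, 0.157895, 0.052632 (working shown to 6 dp, full precision carried).
D = 0.052632² + 0.052632² + 0.052632² + 0.105263² + 0.105263² + 0.315789² + 0.105263² + 0.157895² + 0.052632² = 0.002770 + 0.002770 + 0.002770 + 0.011080 + 0.011080 + 0.099723 + 0.011080 + 0.024931 + 0.002770 = 0.168975.
To 4 decimal places, D = 0.1690.

0.1690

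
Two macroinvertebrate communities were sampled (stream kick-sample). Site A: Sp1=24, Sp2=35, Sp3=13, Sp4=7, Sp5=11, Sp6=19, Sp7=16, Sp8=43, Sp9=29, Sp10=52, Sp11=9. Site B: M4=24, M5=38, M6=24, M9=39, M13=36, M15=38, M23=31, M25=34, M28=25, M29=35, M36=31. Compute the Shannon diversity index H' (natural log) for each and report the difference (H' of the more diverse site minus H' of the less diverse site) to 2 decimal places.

Site A: N=258, proportions 0.093, 0.1357, 0.0504, 0.0271, 0.0426, 0.0736, 0.062, 0.1667, 0.1124, 0.2016, 0.0349, giving H' = 2.2236 (working shown to 4 dp, full precision carried).
Site B: N=355, proportions 0.0676, 0.107, 0.0676, 0.1099, 0.1014, 0.107, 0.0873, 0.0958, 0.0704, 0.0986, 0.0873, giving H' = 2.3831.
Difference = |2.2236 − 2.3831| = 0.1595, i.e. 0.16 to 2 decimal places.

0.16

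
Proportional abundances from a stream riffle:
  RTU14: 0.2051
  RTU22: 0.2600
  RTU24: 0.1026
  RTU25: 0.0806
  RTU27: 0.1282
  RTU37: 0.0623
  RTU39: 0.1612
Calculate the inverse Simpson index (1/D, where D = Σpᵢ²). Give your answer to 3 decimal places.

D = 0.2051² + 0.26² + 0.1026² + 0.0806² + 0.1282² + 0.0623² + 0.1612² = 0.0420660 + 0.0676000 + 0.0105268 + 0.0064964 + 0.0164352 + 0.0038813 + 0.0259854 = 0.1729911 (working shown to 7 dp, full precision carried).
So 1/D = 5.78064, i.e. 5.781 to 3 decimal places.

5.781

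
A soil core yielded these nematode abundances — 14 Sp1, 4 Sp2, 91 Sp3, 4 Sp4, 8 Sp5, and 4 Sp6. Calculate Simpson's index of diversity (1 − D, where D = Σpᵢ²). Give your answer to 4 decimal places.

0.4503

Total N = 14+4+91+4+8+4 = 125, so the proportions are 0.112, 0.032, 0.728, 0.032, 0.064, 0.032 (working shown to 6 dp, full precision carried).
D = 0.112² + 0.032² + 0.728² + 0.032² + 0.064² + 0.032² = 0.012544 + 0.001024 + 0.529984 + 0.001024 + 0.004096 + 0.001024 = 0.549696.
So 1 − D = 0.450304, i.e. 0.4503 to 4 decimal places.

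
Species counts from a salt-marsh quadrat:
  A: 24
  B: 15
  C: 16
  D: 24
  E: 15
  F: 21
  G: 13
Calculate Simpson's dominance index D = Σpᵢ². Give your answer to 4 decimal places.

0.1506

Total N = 24+15+16+24+15+21+13 = 128, so the proportions are 0.1875, 0.117188, 0.125, 0.1875, 0.117188, 0.164062, 0.101562 (working shown to 6 dp, full precision carried).
D = 0.1875² + 0.117188² + 0.125² + 0.1875² + 0.117188² + 0.164062² + 0.101562² = 0.035156 + 0.013733 + 0.015625 + 0.035156 + 0.013733 + 0.026917 + 0.010315 = 0.150635.
To 4 decimal places, D = 0.1506.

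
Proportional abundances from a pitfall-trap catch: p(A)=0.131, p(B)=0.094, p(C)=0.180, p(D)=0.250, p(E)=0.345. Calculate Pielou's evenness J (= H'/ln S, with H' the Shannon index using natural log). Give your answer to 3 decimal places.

H' = −Σ pᵢ ln pᵢ = −((-0.26627) + (-0.22226) + (-0.30866) + (-0.34657) + (-0.36715)) = 1.51091 (working shown to 5 dp, full precision carried).
With S = 5 species, ln S = 1.60944, so J = 1.51091/1.60944 = 0.93878, i.e. 0.939 to 3 decimal places.

0.939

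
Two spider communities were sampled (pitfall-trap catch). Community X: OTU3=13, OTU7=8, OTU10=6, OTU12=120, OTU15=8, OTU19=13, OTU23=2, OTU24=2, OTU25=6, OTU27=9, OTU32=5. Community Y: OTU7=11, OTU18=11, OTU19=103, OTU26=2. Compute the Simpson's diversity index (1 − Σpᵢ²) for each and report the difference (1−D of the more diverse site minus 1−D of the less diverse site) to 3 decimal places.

0.265

Community X: N=192, proportions 0.06771, 0.04167, 0.03125, 0.625, 0.04167, 0.06771, 0.01042, 0.01042, 0.03125, 0.04688, 0.02604, giving 1−D = 0.59169 (working shown to 5 dp, full precision carried).
Community Y: N=127, proportions 0.08661, 0.08661, 0.81102, 0.01575, giving 1−D = 0.32699.
Difference = |0.59169 − 0.32699| = 0.26470, i.e. 0.265 to 3 decimal places.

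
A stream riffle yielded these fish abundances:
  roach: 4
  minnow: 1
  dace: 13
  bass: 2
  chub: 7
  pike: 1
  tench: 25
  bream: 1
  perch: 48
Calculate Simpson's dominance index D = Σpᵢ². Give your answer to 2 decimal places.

Total N = 4+1+13+2+7+1+25+1+48 = 102, so the proportions are 0.0392, 0.0098, 0.1275, 0.0196, 0.0686, 0.0098, 0.2451, 0.0098, 0.4706 (working shown to 4 dp, full precision carried).
D = 0.0392² + 0.0098² + 0.1275² + 0.0196² + 0.0686² + 0.0098² + 0.2451² + 0.0098² + 0.4706² = 0.0015 + 0.0001 + 0.0162 + 0.0004 + 0.0047 + 0.0001 + 0.0601 + 0.0001 + 0.2215 = 0.3047.
To 2 decimal places, D = 0.30.

0.30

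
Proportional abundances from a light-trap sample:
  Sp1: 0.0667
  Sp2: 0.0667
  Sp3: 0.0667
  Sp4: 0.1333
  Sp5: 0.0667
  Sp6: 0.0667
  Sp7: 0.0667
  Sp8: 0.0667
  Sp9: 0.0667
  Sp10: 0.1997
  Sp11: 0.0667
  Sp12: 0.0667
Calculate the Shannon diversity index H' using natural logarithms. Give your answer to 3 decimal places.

2.396

Each pᵢ ln pᵢ term (working shown to 5 dp, full precision carried): 0.0667×(-2.70755)=-0.18059, 0.0667×(-2.70755)=-0.18059, 0.0667×(-2.70755)=-0.18059, 0.1333×(-2.01515)=-0.26862, 0.0667×(-2.70755)=-0.18059, 0.0667×(-2.70755)=-0.18059, 0.0667×(-2.70755)=-0.18059, 0.0667×(-2.70755)=-0.18059, 0.0667×(-2.70755)=-0.18059, 0.1997×(-1.61094)=-0.32170, 0.0667×(-2.70755)=-0.18059, 0.0667×(-2.70755)=-0.18059.
Sum = -2.39626, so H' = 2.396.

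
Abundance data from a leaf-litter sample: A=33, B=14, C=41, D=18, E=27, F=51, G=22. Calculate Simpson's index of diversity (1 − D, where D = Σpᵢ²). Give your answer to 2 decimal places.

Total N = 33+14+41+18+27+51+22 = 206, so the proportions are 0.1602, 0.068, 0.199, 0.0874, 0.1311, 0.2476, 0.1068 (working shown to 4 dp, full precision carried).
D = 0.1602² + 0.068² + 0.199² + 0.0874² + 0.1311² + 0.2476² + 0.1068² = 0.0257 + 0.0046 + 0.0396 + 0.0076 + 0.0172 + 0.0613 + 0.0114 = 0.1674.
So 1 − D = 0.8326, i.e. 0.83 to 2 decimal places.

0.83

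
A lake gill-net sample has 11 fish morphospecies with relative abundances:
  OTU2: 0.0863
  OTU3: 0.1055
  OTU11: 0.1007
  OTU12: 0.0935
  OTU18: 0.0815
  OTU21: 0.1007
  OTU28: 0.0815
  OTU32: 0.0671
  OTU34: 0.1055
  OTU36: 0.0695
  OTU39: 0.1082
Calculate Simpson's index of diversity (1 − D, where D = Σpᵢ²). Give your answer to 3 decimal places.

D = 0.0863² + 0.1055² + 0.1007² + 0.0935² + 0.0815² + 0.1007² + 0.0815² + 0.0671² + 0.1055² + 0.0695² + 0.1082² = 0.00745 + 0.01113 + 0.01014 + 0.00874 + 0.00664 + 0.01014 + 0.00664 + 0.00450 + 0.01113 + 0.00483 + 0.01171 = 0.09306 (working shown to 5 dp, full precision carried).
So 1 − D = 0.90694, i.e. 0.907 to 3 decimal places.

0.907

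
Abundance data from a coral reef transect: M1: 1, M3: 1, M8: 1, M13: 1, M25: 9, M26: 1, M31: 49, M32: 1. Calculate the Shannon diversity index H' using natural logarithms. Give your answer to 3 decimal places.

0.870

Total N = 1+1+1+1+9+1+49+1 = 64, so the proportions are 0.01562, 0.01562, 0.01562, 0.01562, 0.14062, 0.01562, 0.76562, 0.01562 (working shown to 5 dp, full precision carried).
Each pᵢ ln pᵢ term: 0.01562×(-4.15888)=-0.06498, 0.01562×(-4.15888)=-0.06498, 0.01562×(-4.15888)=-0.06498, 0.01562×(-4.15888)=-0.06498, 0.14062×(-1.96166)=-0.27586, 0.01562×(-4.15888)=-0.06498, 0.76562×(-0.26706)=-0.20447, 0.01562×(-4.15888)=-0.06498.
Sum = -0.87022, so H' = 0.870.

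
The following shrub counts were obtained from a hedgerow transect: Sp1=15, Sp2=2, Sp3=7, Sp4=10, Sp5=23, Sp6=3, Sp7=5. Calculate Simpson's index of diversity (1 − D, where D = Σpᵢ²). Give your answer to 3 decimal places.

Total N = 15+2+7+10+23+3+5 = 65, so the proportions are 0.23077, 0.03077, 0.10769, 0.15385, 0.35385, 0.04615, 0.07692 (working shown to 5 dp, full precision carried).
D = 0.23077² + 0.03077² + 0.10769² + 0.15385² + 0.35385² + 0.04615² + 0.07692² = 0.05325 + 0.00095 + 0.01160 + 0.02367 + 0.12521 + 0.00213 + 0.00592 = 0.22272.
So 1 − D = 0.77728, i.e. 0.777 to 3 decimal places.

0.777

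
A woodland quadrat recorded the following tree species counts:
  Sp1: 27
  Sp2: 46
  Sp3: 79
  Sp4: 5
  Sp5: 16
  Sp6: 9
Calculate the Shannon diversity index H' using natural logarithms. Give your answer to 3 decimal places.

Total N = 27+46+79+5+16+9 = 182, so the proportions are 0.14835, 0.25275, 0.43407, 0.02747, 0.08791, 0.04945 (working shown to 5 dp, full precision carried).
Each pᵢ ln pᵢ term: 0.14835×(-1.90817)=-0.28308, 0.25275×(-1.37537)=-0.34762, 0.43407×(-0.83456)=-0.36225, 0.02747×(-3.59457)=-0.09875, 0.08791×(-2.43142)=-0.21375, 0.04945×(-3.00678)=-0.14869.
Sum = -1.45414, so H' = 1.454.

1.454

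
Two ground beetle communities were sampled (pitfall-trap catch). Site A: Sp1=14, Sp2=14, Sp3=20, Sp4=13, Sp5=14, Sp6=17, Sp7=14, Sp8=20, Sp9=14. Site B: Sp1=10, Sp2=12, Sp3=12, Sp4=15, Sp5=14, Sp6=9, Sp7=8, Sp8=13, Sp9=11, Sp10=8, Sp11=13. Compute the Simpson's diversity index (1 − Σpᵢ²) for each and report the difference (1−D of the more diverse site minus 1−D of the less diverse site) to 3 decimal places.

0.020

Site A: N=140, proportions 0.1, 0.1, 0.142857, 0.092857, 0.1, 0.121429, 0.1, 0.142857, 0.1, giving 1−D = 0.885816 (working shown to 6 dp, full precision carried).
Site B: N=125, proportions 0.08, 0.096, 0.096, 0.12, 0.112, 0.072, 0.064, 0.104, 0.088, 0.064, 0.104, giving 1−D = 0.905472.
Difference = |0.885816 − 0.905472| = 0.019656, i.e. 0.020 to 3 decimal places.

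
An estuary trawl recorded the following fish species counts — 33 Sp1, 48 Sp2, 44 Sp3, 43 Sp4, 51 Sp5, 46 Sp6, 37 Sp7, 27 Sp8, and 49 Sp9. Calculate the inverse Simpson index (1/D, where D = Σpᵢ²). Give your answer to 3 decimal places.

Total N = 33+48+44+43+51+46+37+27+49 = 378, so the proportions are 0.0873016, 0.1269841, 0.1164021, 0.1137566, 0.1349206, 0.1216931, 0.0978836, 0.0714286, 0.1296296 (working shown to 7 dp, full precision carried).
D = 0.0873016² + 0.1269841² + 0.1164021² + 0.1137566² + 0.1349206² + 0.1216931² + 0.0978836² + 0.0714286² + 0.1296296² = 0.0076216 + 0.0161250 + 0.0135495 + 0.0129406 + 0.0182036 + 0.0148092 + 0.0095812 + 0.0051020 + 0.0168038 = 0.1147364.
So 1/D = 8.71563, i.e. 8.716 to 3 decimal places.

8.716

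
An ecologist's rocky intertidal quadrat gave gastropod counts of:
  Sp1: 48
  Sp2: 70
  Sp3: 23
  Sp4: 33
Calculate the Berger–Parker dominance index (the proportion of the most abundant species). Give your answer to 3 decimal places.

Total N = 48+70+23+33 = 174, so the proportions are 0.27586, 0.4023, 0.13218, 0.18966 (working shown to 5 dp, full precision carried).
The largest proportion is 0.4023, i.e. d = 0.402 to 3 decimal places.

0.402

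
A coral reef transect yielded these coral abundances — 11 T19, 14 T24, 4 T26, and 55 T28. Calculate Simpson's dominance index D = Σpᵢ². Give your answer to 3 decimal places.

0.476

Total N = 11+14+4+55 = 84, so the proportions are 0.13095, 0.16667, 0.04762, 0.65476 (working shown to 5 dp, full precision carried).
D = 0.13095² + 0.16667² + 0.04762² + 0.65476² = 0.01715 + 0.02778 + 0.00227 + 0.42871 = 0.47591.
To 3 decimal places, D = 0.476.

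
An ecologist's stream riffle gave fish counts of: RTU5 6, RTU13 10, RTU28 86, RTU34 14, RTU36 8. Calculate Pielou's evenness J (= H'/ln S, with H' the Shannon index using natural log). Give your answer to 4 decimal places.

0.6378

Total N = 6+10+86+14+8 = 124, so the proportions are 0.048387, 0.080645, 0.693548, 0.112903, 0.064516 (working shown to 6 dp, full precision carried).
H' = −Σ pᵢ ln pᵢ = −((-0.146541) + (-0.203040) + (-0.253793) + (-0.246267) + (-0.176828)) = 1.026470.
With S = 5 species, ln S = 1.609438, so J = 1.026470/1.609438 = 0.637782, i.e. 0.6378 to 4 decimal places.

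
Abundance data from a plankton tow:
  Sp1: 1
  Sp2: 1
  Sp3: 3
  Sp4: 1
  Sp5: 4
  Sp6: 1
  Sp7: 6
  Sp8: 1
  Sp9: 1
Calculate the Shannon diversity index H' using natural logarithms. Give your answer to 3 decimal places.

1.913

Total N = 1+1+3+1+4+1+6+1+1 = 19, so the proportions are 0.05263, 0.05263, 0.15789, 0.05263, 0.21053, 0.05263, 0.31579, 0.05263, 0.05263 (working shown to 5 dp, full precision carried).
Each pᵢ ln pᵢ term: 0.05263×(-2.94444)=-0.15497, 0.05263×(-2.94444)=-0.15497, 0.15789×(-1.84583)=-0.29145, 0.05263×(-2.94444)=-0.15497, 0.21053×(-1.55814)=-0.32803, 0.05263×(-2.94444)=-0.15497, 0.31579×(-1.15268)=-0.36400, 0.05263×(-2.94444)=-0.15497, 0.05263×(-2.94444)=-0.15497.
Sum = -1.91330, so H' = 1.913.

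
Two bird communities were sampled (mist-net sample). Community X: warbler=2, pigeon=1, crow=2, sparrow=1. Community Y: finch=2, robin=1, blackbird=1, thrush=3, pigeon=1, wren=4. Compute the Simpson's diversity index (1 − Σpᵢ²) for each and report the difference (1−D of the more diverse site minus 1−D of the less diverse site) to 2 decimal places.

Community X: N=6, proportions 0.3333, 0.1667, 0.3333, 0.1667, giving 1−D = 0.7222 (working shown to 4 dp, full precision carried).
Community Y: N=12, proportions 0.1667, 0.0833, 0.0833, 0.25, 0.0833, 0.3333, giving 1−D = 0.7778.
Difference = |0.7222 − 0.7778| = 0.0556, i.e. 0.06 to 2 decimal places.

0.06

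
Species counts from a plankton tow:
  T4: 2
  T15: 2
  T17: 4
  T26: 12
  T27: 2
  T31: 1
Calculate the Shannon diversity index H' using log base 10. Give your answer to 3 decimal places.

0.615

Total N = 2+2+4+12+2+1 = 23, so the proportions are 0.08696, 0.08696, 0.17391, 0.52174, 0.08696, 0.04348 (working shown to 5 dp, full precision carried).
Each pᵢ log₁₀ pᵢ term: 0.08696×(-1.06070)=-0.09223, 0.08696×(-1.06070)=-0.09223, 0.17391×(-0.75967)=-0.13212, 0.52174×(-0.28255)=-0.14742, 0.08696×(-1.06070)=-0.09223, 0.04348×(-1.36173)=-0.05921.
Sum = -0.61544, so H' = 0.615.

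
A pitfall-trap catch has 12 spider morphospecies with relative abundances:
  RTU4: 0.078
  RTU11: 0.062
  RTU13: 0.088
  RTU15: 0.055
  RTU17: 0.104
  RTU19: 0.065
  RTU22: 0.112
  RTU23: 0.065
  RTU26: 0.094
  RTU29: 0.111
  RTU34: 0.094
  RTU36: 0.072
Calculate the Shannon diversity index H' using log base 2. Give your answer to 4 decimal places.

3.5471

Each pᵢ log₂ pᵢ term (working shown to 6 dp, full precision carried): 0.078×(-3.680382)=-0.287070, 0.062×(-4.011588)=-0.248718, 0.088×(-3.506353)=-0.308559, 0.055×(-4.184425)=-0.230143, 0.104×(-3.265345)=-0.339596, 0.065×(-3.943416)=-0.256322, 0.112×(-3.158429)=-0.353744, 0.065×(-3.943416)=-0.256322, 0.094×(-3.411195)=-0.320652, 0.111×(-3.171368)=-0.352022, 0.094×(-3.411195)=-0.320652, 0.072×(-3.795859)=-0.273302.
Sum = -3.547103, so H' = 3.5471.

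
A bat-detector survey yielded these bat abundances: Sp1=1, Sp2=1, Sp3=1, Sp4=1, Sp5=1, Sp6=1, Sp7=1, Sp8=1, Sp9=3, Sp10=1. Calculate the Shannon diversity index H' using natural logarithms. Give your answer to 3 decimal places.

Total N = 1+1+1+1+1+1+1+1+3+1 = 12, so the proportions are 0.08333, 0.08333, 0.08333, 0.08333, 0.08333, 0.08333, 0.08333, 0.08333, 0.25, 0.08333 (working shown to 5 dp, full precision carried).
Each pᵢ ln pᵢ term: 0.08333×(-2.48491)=-0.20708, 0.08333×(-2.48491)=-0.20708, 0.08333×(-2.48491)=-0.20708, 0.08333×(-2.48491)=-0.20708, 0.08333×(-2.48491)=-0.20708, 0.08333×(-2.48491)=-0.20708, 0.08333×(-2.48491)=-0.20708, 0.08333×(-2.48491)=-0.20708, 0.25×(-1.38629)=-0.34657, 0.08333×(-2.48491)=-0.20708.
Sum = -2.21025, so H' = 2.210.

2.210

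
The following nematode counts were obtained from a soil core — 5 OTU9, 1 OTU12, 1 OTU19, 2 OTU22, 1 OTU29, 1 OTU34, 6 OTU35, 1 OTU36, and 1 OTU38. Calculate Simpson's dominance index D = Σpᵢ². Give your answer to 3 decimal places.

0.197

Total N = 5+1+1+2+1+1+6+1+1 = 19, so the proportions are 0.26316, 0.05263, 0.05263, 0.10526, 0.05263, 0.05263, 0.31579, 0.05263, 0.05263 (working shown to 5 dp, full precision carried).
D = 0.26316² + 0.05263² + 0.05263² + 0.10526² + 0.05263² + 0.05263² + 0.31579² + 0.05263² + 0.05263² = 0.06925 + 0.00277 + 0.00277 + 0.01108 + 0.00277 + 0.00277 + 0.09972 + 0.00277 + 0.00277 = 0.19668.
To 3 decimal places, D = 0.197.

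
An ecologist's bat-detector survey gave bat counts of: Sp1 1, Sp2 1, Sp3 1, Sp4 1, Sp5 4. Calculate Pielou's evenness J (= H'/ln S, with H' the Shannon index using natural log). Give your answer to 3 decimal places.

0.861

Total N = 1+1+1+1+4 = 8, so the proportions are 0.125, 0.125, 0.125, 0.125, 0.5 (working shown to 5 dp, full precision carried).
H' = −Σ pᵢ ln pᵢ = −((-0.25993) + (-0.25993) + (-0.25993) + (-0.25993) + (-0.34657)) = 1.38629.
With S = 5 species, ln S = 1.60944, so J = 1.38629/1.60944 = 0.86135, i.e. 0.861 to 3 decimal places.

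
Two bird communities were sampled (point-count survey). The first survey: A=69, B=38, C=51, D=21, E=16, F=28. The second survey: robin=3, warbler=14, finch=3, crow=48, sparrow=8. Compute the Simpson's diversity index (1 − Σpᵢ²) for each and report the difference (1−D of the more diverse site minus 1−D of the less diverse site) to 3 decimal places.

0.240

The first survey: N=223, proportions 0.30942, 0.1704, 0.2287, 0.09417, 0.07175, 0.12556, giving 1−D = 0.79314 (working shown to 5 dp, full precision carried).
The second survey: N=76, proportions 0.03947, 0.18421, 0.03947, 0.63158, 0.10526, giving 1−D = 0.55298.
Difference = |0.79314 − 0.55298| = 0.24016, i.e. 0.240 to 3 decimal places.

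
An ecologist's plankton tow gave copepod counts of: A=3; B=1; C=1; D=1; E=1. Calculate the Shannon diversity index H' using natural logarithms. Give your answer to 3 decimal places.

1.475

Total N = 3+1+1+1+1 = 7, so the proportions are 0.42857, 0.14286, 0.14286, 0.14286, 0.14286 (working shown to 5 dp, full precision carried).
Each pᵢ ln pᵢ term: 0.42857×(-0.84730)=-0.36313, 0.14286×(-1.94591)=-0.27799, 0.14286×(-1.94591)=-0.27799, 0.14286×(-1.94591)=-0.27799, 0.14286×(-1.94591)=-0.27799.
Sum = -1.47508, so H' = 1.475.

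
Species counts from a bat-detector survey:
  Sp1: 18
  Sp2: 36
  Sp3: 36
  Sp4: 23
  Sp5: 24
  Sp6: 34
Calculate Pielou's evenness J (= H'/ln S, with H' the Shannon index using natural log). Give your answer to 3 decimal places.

0.982

Total N = 18+36+36+23+24+34 = 171, so the proportions are 0.10526, 0.21053, 0.21053, 0.1345, 0.14035, 0.19883 (working shown to 5 dp, full precision carried).
H' = −Σ pᵢ ln pᵢ = −((-0.23698) + (-0.32803) + (-0.32803) + (-0.26984) + (-0.27559) + (-0.32117)) = 1.75964.
With S = 6 species, ln S = 1.79176, so J = 1.75964/1.79176 = 0.98207, i.e. 0.982 to 3 decimal places.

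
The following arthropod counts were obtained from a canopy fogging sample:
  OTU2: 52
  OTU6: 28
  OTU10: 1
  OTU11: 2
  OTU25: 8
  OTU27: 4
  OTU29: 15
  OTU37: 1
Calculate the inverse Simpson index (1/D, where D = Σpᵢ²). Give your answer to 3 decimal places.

3.243

Total N = 52+28+1+2+8+4+15+1 = 111, so the proportions are 0.4684685, 0.2522523, 0.009009, 0.018018, 0.0720721, 0.036036, 0.1351351, 0.009009 (working shown to 7 dp, full precision carried).
D = 0.4684685² + 0.2522523² + 0.009009² + 0.018018² + 0.0720721² + 0.036036² + 0.1351351² + 0.009009² = 0.2194627 + 0.0636312 + 0.0000812 + 0.0003246 + 0.0051944 + 0.0012986 + 0.0182615 + 0.0000812 = 0.3083354.
So 1/D = 3.24322, i.e. 3.243 to 3 decimal places.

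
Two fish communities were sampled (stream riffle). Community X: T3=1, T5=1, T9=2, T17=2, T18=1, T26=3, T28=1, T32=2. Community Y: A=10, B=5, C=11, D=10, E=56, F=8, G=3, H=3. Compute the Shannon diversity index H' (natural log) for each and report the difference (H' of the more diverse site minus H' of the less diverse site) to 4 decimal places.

0.4330

Community X: N=13, proportions 0.07692308, 0.07692308, 0.15384615, 0.15384615, 0.07692308, 0.23076923, 0.07692308, 0.15384615, giving H' = 1.99150936 (working shown to 8 dp, full precision carried).
Community Y: N=106, proportions 0.09433962, 0.04716981, 0.10377358, 0.09433962, 0.52830189, 0.0754717, 0.02830189, 0.02830189, giving H' = 1.55850853.
Difference = |1.99150936 − 1.55850853| = 0.43300083, i.e. 0.4330 to 4 decimal places.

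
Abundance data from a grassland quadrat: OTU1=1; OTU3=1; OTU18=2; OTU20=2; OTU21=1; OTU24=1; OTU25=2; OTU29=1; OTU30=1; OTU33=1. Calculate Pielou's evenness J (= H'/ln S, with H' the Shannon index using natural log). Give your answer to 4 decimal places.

Total N = 1+1+2+2+1+1+2+1+1+1 = 13, so the proportions are 0.076923, 0.076923, 0.153846, 0.153846, 0.076923, 0.076923, 0.153846, 0.076923, 0.076923, 0.076923 (working shown to 6 dp, full precision carried).
H' = −Σ pᵢ ln pᵢ = −((-0.197304) + (-0.197304) + (-0.287970) + (-0.287970) + (-0.197304) + (-0.197304) + (-0.287970) + (-0.197304) + (-0.197304) + (-0.197304)) = 2.245035.
With S = 10 species, ln S = 2.302585, so J = 2.245035/2.302585 = 0.975006, i.e. 0.9750 to 4 decimal places.

0.9750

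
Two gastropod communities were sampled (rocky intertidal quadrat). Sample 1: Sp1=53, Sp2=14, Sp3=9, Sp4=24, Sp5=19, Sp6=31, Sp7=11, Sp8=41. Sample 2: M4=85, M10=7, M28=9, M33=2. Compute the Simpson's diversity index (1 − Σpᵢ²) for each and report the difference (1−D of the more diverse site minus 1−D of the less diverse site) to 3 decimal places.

0.527

Sample 1: N=202, proportions 0.26238, 0.06931, 0.04455, 0.11881, 0.09406, 0.15347, 0.05446, 0.20297, giving 1−D = 0.83369 (working shown to 5 dp, full precision carried).
Sample 2: N=103, proportions 0.82524, 0.06796, 0.08738, 0.01942, giving 1−D = 0.30634.
Difference = |0.83369 − 0.30634| = 0.52735, i.e. 0.527 to 3 decimal places.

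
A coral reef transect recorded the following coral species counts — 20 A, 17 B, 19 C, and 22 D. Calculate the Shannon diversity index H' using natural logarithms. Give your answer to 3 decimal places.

Total N = 20+17+19+22 = 78, so the proportions are 0.25641, 0.21795, 0.24359, 0.28205 (working shown to 5 dp, full precision carried).
Each pᵢ ln pᵢ term: 0.25641×(-1.36098)=-0.34897, 0.21795×(-1.52350)=-0.33204, 0.24359×(-1.41227)=-0.34401, 0.28205×(-1.26567)=-0.35698.
Sum = -1.38201, so H' = 1.382.

1.382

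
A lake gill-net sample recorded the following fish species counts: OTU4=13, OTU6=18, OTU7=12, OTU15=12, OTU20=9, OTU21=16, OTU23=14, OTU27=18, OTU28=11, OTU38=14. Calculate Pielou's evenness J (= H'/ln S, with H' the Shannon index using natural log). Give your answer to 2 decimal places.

0.99

Total N = 13+18+12+12+9+16+14+18+11+14 = 137, so the proportions are 0.0949, 0.1314, 0.0876, 0.0876, 0.0657, 0.1168, 0.1022, 0.1314, 0.0803, 0.1022 (working shown to 4 dp, full precision carried).
H' = −Σ pᵢ ln pᵢ = −((-0.2235) + (-0.2667) + (-0.2133) + (-0.2133) + (-0.1789) + (-0.2508) + (-0.2331) + (-0.2667) + (-0.2025) + (-0.2331)) = 2.2817.
With S = 10 species, ln S = 2.3026, so J = 2.2817/2.3026 = 0.9909, i.e. 0.99 to 2 decimal places.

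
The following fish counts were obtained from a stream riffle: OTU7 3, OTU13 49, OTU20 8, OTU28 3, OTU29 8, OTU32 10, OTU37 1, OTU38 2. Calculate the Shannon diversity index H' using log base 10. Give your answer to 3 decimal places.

0.606

Total N = 3+49+8+3+8+10+1+2 = 84, so the proportions are 0.03571, 0.58333, 0.09524, 0.03571, 0.09524, 0.11905, 0.0119, 0.02381 (working shown to 5 dp, full precision carried).
Each pᵢ log₁₀ pᵢ term: 0.03571×(-1.44716)=-0.05168, 0.58333×(-0.23408)=-0.13655, 0.09524×(-1.02119)=-0.09726, 0.03571×(-1.44716)=-0.05168, 0.09524×(-1.02119)=-0.09726, 0.11905×(-0.92428)=-0.11003, 0.0119×(-1.92428)=-0.02291, 0.02381×(-1.62325)=-0.03865.
Sum = -0.60602, so H' = 0.606.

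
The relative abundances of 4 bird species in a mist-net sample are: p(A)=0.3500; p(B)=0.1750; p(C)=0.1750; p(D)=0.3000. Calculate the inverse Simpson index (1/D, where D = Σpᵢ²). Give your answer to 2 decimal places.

3.65

D = 0.35² + 0.175² + 0.175² + 0.3² = 0.122500 + 0.030625 + 0.030625 + 0.090000 = 0.273750 (working shown to 6 dp, full precision carried).
So 1/D = 3.6530, i.e. 3.65 to 2 decimal places.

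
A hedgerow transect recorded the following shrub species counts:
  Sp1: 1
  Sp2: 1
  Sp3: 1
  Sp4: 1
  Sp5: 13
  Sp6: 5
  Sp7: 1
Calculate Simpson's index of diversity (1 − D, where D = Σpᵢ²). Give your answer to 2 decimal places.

0.62

Total N = 1+1+1+1+13+5+1 = 23, so the proportions are 0.0435, 0.0435, 0.0435, 0.0435, 0.5652, 0.2174, 0.0435 (working shown to 4 dp, full precision carried).
D = 0.0435² + 0.0435² + 0.0435² + 0.0435² + 0.5652² + 0.2174² + 0.0435² = 0.0019 + 0.0019 + 0.0019 + 0.0019 + 0.3195 + 0.0473 + 0.0019 = 0.3762.
So 1 − D = 0.6238, i.e. 0.62 to 2 decimal places.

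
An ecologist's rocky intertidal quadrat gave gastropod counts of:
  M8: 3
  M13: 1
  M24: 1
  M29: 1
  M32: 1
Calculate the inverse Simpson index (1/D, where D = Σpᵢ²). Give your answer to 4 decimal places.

3.7692

Total N = 3+1+1+1+1 = 7, so the proportions are 0.42857143, 0.14285714, 0.14285714, 0.14285714, 0.14285714 (working shown to 8 dp, full precision carried).
D = 0.42857143² + 0.14285714² + 0.14285714² + 0.14285714² + 0.14285714² = 0.18367347 + 0.02040816 + 0.02040816 + 0.02040816 + 0.02040816 = 0.26530612.
So 1/D = 3.769231, i.e. 3.7692 to 4 decimal places.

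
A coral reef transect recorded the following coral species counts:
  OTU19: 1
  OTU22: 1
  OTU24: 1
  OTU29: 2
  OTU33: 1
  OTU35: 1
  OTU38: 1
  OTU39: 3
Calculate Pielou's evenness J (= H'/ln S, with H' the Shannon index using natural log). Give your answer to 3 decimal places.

0.948

Total N = 1+1+1+2+1+1+1+3 = 11, so the proportions are 0.09091, 0.09091, 0.09091, 0.18182, 0.09091, 0.09091, 0.09091, 0.27273 (working shown to 5 dp, full precision carried).
H' = −Σ pᵢ ln pᵢ = −((-0.21799) + (-0.21799) + (-0.21799) + (-0.30995) + (-0.21799) + (-0.21799) + (-0.21799) + (-0.35435)) = 1.97225.
With S = 8 species, ln S = 2.07944, so J = 1.97225/2.07944 = 0.94845, i.e. 0.948 to 3 decimal places.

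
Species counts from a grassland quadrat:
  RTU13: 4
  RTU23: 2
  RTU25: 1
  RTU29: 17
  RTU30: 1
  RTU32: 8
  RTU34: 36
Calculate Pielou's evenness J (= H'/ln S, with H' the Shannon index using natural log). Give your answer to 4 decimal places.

Total N = 4+2+1+17+1+8+36 = 69, so the proportions are 0.057971, 0.028986, 0.014493, 0.246377, 0.014493, 0.115942, 0.521739 (working shown to 6 dp, full precision carried).
H' = −Σ pᵢ ln pᵢ = −((-0.165091) + (-0.102637) + (-0.061364) + (-0.345148) + (-0.061364) + (-0.249816) + (-0.339437)) = 1.324856.
With S = 7 species, ln S = 1.945910, so J = 1.324856/1.945910 = 0.680841, i.e. 0.6808 to 4 decimal places.

0.6808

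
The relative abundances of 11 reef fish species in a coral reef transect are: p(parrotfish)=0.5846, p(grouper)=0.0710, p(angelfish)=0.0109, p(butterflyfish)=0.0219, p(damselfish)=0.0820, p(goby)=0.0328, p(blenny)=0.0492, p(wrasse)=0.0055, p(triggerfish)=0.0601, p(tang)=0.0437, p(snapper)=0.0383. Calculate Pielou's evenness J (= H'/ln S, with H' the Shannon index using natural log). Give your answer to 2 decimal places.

0.65

H' = −Σ pᵢ ln pᵢ = −((-0.3138) + (-0.1878) + (-0.0493) + (-0.0837) + (-0.2051) + (-0.1121) + (-0.1482) + (-0.0286) + (-0.1690) + (-0.1368) + (-0.1249)) = 1.5593 (working shown to 4 dp, full precision carried).
With S = 11 species, ln S = 2.3979, so J = 1.5593/2.3979 = 0.6503, i.e. 0.65 to 2 decimal places.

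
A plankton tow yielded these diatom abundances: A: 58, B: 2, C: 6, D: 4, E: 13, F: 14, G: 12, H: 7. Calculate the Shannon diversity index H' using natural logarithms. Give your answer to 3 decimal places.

1.590

Total N = 58+2+6+4+13+14+12+7 = 116, so the proportions are 0.5, 0.01724, 0.05172, 0.03448, 0.11207, 0.12069, 0.10345, 0.06034 (working shown to 5 dp, full precision carried).
Each pᵢ ln pᵢ term: 0.5×(-0.69315)=-0.34657, 0.01724×(-4.06044)=-0.07001, 0.05172×(-2.96183)=-0.15320, 0.03448×(-3.36730)=-0.11611, 0.11207×(-2.18864)=-0.24528, 0.12069×(-2.11453)=-0.25520, 0.10345×(-2.26868)=-0.23469, 0.06034×(-2.80768)=-0.16943.
Sum = -1.59049, so H' = 1.590.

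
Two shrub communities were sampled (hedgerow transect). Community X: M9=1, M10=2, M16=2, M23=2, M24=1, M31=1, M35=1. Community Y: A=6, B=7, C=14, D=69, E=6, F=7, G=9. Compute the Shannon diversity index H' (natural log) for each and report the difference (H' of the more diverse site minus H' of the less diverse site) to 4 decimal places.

0.4857

Community X: N=10, proportions 0.1, 0.2, 0.2, 0.2, 0.1, 0.1, 0.1, giving H' = 1.886697 (working shown to 6 dp, full precision carried).
Community Y: N=118, proportions 0.050847, 0.059322, 0.118644, 0.584746, 0.050847, 0.059322, 0.076271, giving H' = 1.401032.
Difference = |1.886697 − 1.401032| = 0.485665, i.e. 0.4857 to 4 decimal places.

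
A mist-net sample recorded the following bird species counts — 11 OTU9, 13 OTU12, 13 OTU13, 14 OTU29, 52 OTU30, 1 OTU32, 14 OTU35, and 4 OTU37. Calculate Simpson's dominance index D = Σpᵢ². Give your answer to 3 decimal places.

0.240

Total N = 11+13+13+14+52+1+14+4 = 122, so the proportions are 0.09016, 0.10656, 0.10656, 0.11475, 0.42623, 0.0082, 0.11475, 0.03279 (working shown to 5 dp, full precision carried).
D = 0.09016² + 0.10656² + 0.10656² + 0.11475² + 0.42623² + 0.0082² + 0.11475² + 0.03279² = 0.00813 + 0.01135 + 0.01135 + 0.01317 + 0.18167 + 0.00007 + 0.01317 + 0.00107 = 0.23999.
To 3 decimal places, D = 0.240.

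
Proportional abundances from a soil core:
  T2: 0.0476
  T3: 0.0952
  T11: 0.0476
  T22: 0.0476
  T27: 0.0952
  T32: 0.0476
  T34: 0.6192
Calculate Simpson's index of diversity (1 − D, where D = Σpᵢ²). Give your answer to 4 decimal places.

D = 0.0476² + 0.0952² + 0.0476² + 0.0476² + 0.0952² + 0.0476² + 0.6192² = 0.002266 + 0.009063 + 0.002266 + 0.002266 + 0.009063 + 0.002266 + 0.383409 = 0.410598 (working shown to 6 dp, full precision carried).
So 1 − D = 0.589402, i.e. 0.5894 to 4 decimal places.

0.5894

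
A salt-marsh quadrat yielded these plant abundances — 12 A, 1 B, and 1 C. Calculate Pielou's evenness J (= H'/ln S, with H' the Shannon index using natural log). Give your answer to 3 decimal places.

0.463

Total N = 12+1+1 = 14, so the proportions are 0.85714, 0.07143, 0.07143 (working shown to 5 dp, full precision carried).
H' = −Σ pᵢ ln pᵢ = −((-0.13213) + (-0.18850) + (-0.18850)) = 0.50914.
With S = 3 species, ln S = 1.09861, so J = 0.50914/1.09861 = 0.46344, i.e. 0.463 to 3 decimal places.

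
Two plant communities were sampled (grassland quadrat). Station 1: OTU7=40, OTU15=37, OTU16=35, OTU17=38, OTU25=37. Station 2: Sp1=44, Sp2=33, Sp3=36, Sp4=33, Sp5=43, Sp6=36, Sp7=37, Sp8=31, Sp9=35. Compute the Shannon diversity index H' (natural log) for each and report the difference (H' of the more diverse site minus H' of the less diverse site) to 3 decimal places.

0.582

Station 1: N=187, proportions 0.2139, 0.19786, 0.18717, 0.20321, 0.19786, giving H' = 1.60850 (working shown to 5 dp, full precision carried).
Station 2: N=328, proportions 0.13415, 0.10061, 0.10976, 0.10061, 0.1311, 0.10976, 0.1128, 0.09451, 0.10671, giving H' = 2.19084.
Difference = |1.60850 − 2.19084| = 0.58234, i.e. 0.582 to 3 decimal places.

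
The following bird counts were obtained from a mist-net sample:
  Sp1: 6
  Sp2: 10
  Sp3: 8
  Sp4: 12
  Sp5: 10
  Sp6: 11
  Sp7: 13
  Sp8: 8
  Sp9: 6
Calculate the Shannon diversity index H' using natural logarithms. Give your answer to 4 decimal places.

2.1646

Total N = 6+10+8+12+10+11+13+8+6 = 84, so the proportions are 0.071429, 0.119048, 0.095238, 0.142857, 0.119048, 0.130952, 0.154762, 0.095238, 0.071429 (working shown to 6 dp, full precision carried).
Each pᵢ ln pᵢ term: 0.071429×(-2.639057)=-0.188504, 0.119048×(-2.128232)=-0.253361, 0.095238×(-2.351375)=-0.223941, 0.142857×(-1.945910)=-0.277987, 0.119048×(-2.128232)=-0.253361, 0.130952×(-2.032922)=-0.266216, 0.154762×(-1.865867)=-0.288765, 0.095238×(-2.351375)=-0.223941, 0.071429×(-2.639057)=-0.188504.
Sum = -2.164579, so H' = 2.1646.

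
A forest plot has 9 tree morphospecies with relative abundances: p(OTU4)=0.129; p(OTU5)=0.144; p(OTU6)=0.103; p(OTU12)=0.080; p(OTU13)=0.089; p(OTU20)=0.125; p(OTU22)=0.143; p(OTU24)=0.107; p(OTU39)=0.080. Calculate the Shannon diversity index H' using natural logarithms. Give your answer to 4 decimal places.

2.1740

Each pᵢ ln pᵢ term (working shown to 6 dp, full precision carried): 0.129×(-2.047943)=-0.264185, 0.144×(-1.937942)=-0.279064, 0.103×(-2.273026)=-0.234122, 0.08×(-2.525729)=-0.202058, 0.089×(-2.419119)=-0.215302, 0.125×(-2.079442)=-0.259930, 0.143×(-1.944911)=-0.278122, 0.107×(-2.234926)=-0.239137, 0.08×(-2.525729)=-0.202058.
Sum = -2.173978, so H' = 2.1740.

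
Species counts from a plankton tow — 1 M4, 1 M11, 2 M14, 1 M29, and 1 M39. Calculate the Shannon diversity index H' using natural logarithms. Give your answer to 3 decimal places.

1.561

Total N = 1+1+2+1+1 = 6, so the proportions are 0.16667, 0.16667, 0.33333, 0.16667, 0.16667 (working shown to 5 dp, full precision carried).
Each pᵢ ln pᵢ term: 0.16667×(-1.79176)=-0.29863, 0.16667×(-1.79176)=-0.29863, 0.33333×(-1.09861)=-0.36620, 0.16667×(-1.79176)=-0.29863, 0.16667×(-1.79176)=-0.29863.
Sum = -1.56071, so H' = 1.561.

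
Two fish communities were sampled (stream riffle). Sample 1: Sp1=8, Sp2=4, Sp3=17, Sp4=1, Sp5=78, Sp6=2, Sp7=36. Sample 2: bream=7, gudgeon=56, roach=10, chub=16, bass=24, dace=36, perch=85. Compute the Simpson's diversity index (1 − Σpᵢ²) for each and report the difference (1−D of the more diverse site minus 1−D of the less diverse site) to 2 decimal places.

0.13

Sample 1: N=146, proportions 0.0548, 0.0274, 0.1164, 0.0068, 0.5342, 0.0137, 0.2466, giving 1−D = 0.6362 (working shown to 4 dp, full precision carried).
Sample 2: N=234, proportions 0.0299, 0.2393, 0.0427, 0.0684, 0.1026, 0.1538, 0.3632, giving 1−D = 0.7692.
Difference = |0.6362 − 0.7692| = 0.1330, i.e. 0.13 to 2 decimal places.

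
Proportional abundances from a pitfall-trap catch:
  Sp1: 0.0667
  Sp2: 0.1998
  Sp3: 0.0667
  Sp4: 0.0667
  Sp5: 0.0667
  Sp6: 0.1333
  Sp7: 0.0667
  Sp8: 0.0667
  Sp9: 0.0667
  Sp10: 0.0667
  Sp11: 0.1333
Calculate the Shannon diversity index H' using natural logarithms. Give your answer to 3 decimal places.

2.304

Each pᵢ ln pᵢ term (working shown to 5 dp, full precision carried): 0.0667×(-2.70755)=-0.18059, 0.1998×(-1.61044)=-0.32177, 0.0667×(-2.70755)=-0.18059, 0.0667×(-2.70755)=-0.18059, 0.0667×(-2.70755)=-0.18059, 0.1333×(-2.01515)=-0.26862, 0.0667×(-2.70755)=-0.18059, 0.0667×(-2.70755)=-0.18059, 0.0667×(-2.70755)=-0.18059, 0.0667×(-2.70755)=-0.18059, 0.1333×(-2.01515)=-0.26862.
Sum = -2.30375, so H' = 2.304.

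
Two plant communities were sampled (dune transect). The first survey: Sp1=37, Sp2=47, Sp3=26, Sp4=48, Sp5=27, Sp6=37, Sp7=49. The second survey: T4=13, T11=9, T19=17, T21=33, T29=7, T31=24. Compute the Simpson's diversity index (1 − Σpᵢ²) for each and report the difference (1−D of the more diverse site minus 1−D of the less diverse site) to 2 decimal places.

The first survey: N=271, proportions 0.1365, 0.1734, 0.0959, 0.1771, 0.0996, 0.1365, 0.1808, giving 1−D = 0.8494 (working shown to 4 dp, full precision carried).
The second survey: N=103, proportions 0.1262, 0.0874, 0.165, 0.3204, 0.068, 0.233, giving 1−D = 0.7876.
Difference = |0.8494 − 0.7876| = 0.0618, i.e. 0.06 to 2 decimal places.

0.06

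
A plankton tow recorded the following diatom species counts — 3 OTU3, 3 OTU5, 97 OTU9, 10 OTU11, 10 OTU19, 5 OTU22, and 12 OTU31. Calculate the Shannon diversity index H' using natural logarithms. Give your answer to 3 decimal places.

1.126

Total N = 3+3+97+10+10+5+12 = 140, so the proportions are 0.02143, 0.02143, 0.69286, 0.07143, 0.07143, 0.03571, 0.08571 (working shown to 5 dp, full precision carried).
Each pᵢ ln pᵢ term: 0.02143×(-3.84303)=-0.08235, 0.02143×(-3.84303)=-0.08235, 0.69286×(-0.36693)=-0.25423, 0.07143×(-2.63906)=-0.18850, 0.07143×(-2.63906)=-0.18850, 0.03571×(-3.33220)=-0.11901, 0.08571×(-2.45674)=-0.21058.
Sum = -1.12553, so H' = 1.126.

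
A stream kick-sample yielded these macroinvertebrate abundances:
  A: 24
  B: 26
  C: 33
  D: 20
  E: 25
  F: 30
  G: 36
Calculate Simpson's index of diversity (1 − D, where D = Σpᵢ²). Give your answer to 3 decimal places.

Total N = 24+26+33+20+25+30+36 = 194, so the proportions are 0.12371, 0.13402, 0.1701, 0.10309, 0.12887, 0.15464, 0.18557 (working shown to 5 dp, full precision carried).
D = 0.12371² + 0.13402² + 0.1701² + 0.10309² + 0.12887² + 0.15464² + 0.18557² = 0.01530 + 0.01796 + 0.02894 + 0.01063 + 0.01661 + 0.02391 + 0.03444 = 0.14778.
So 1 − D = 0.85222, i.e. 0.852 to 3 decimal places.

0.852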